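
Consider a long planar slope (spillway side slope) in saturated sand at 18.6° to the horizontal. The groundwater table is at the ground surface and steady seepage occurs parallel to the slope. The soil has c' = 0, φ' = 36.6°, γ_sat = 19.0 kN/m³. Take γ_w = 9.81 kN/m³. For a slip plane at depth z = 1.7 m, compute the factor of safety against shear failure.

FS = 1.07

With seepage parallel to the slope and the water table at the surface, the effective normal stress on the slip plane uses the buoyant unit weight γ' = γ_sat − γ_w while the driving shear stress uses γ_sat:
FS = [c' + γ' z cos²β tanφ'] / [γ_sat z sinβ cosβ]
(For c' = 0 this reduces to FS = (γ'/γ_sat)·tanφ'/tanβ.)
γ' = 19.0 − 9.81 = 9.19 kN/m³
Numerator = 0.0 + 9.19·1.7·cos²18.6°·tan36.6° = 0.0 + 9.19·1.7·0.8983·0.7427 = 10.422 kPa
Denominator = 19.0·1.7·sin18.6°·cos18.6° = 19.0·1.7·0.3190·0.9478 = 9.764 kPa
FS = 10.422 / 9.764 = 1.067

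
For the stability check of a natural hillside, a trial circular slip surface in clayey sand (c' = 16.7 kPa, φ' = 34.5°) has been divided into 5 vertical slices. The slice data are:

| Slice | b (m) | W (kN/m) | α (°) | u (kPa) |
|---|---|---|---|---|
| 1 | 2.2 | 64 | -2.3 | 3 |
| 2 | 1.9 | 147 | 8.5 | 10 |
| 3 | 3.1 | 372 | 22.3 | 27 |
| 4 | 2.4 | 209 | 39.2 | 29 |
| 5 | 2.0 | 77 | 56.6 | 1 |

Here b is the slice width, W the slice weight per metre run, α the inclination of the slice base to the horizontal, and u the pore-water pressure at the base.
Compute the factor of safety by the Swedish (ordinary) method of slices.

FS = 1.72

Ordinary method of slices: FS = Σ[c'·Δl_i + (W_i cosα_i − u_i·Δl_i)·tanφ'] / Σ W_i sinα_i, with Δl_i = b_i / cosα_i.
Slice 1: Δl = 2.2/cos(-2.3°) = 2.202 m; N'_1 = 64·cos(-2.3°) − 3·2.202 = 57.3; c'Δl = 36.77; W sinα = -2.6
Slice 2: Δl = 1.9/cos8.5° = 1.921 m; N'_2 = 147·cos8.5° − 10·1.921 = 126.2; c'Δl = 32.08; W sinα = 21.7
Slice 3: Δl = 3.1/cos22.3° = 3.351 m; N'_3 = 372·cos22.3° − 27·3.351 = 253.7; c'Δl = 55.95; W sinα = 141.2
Slice 4: Δl = 2.4/cos39.2° = 3.097 m; N'_4 = 209·cos39.2° − 29·3.097 = 72.2; c'Δl = 51.72; W sinα = 132.1
Slice 5: Δl = 2.0/cos56.6° = 3.633 m; N'_5 = 77·cos56.6° − 1·3.633 = 38.8; c'Δl = 60.67; W sinα = 64.3
Σc'Δl = 237.2 kN/m; ΣN' = 548.1 kN/m; ΣW sinα = 356.7 kN/m
Resisting = 237.2 + 548.1·tan34.5° = 237.2 + 376.7 = 613.9 kN/m
FS = 613.9 / 356.7 = 1.721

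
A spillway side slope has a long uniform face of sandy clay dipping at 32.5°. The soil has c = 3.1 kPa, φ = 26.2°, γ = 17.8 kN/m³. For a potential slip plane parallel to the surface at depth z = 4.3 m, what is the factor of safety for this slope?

FS = 0.86

For an infinite slope with a slip plane parallel to the surface (no pore pressure): FS = [c + γz cos²β tanφ] / [γz sinβ cosβ].
γz = 17.8·4.3 = 76.54 kN/m²
Numerator = 3.1 + 76.54·cos²32.5°·tan26.2° = 3.1 + 76.54·0.7113·0.4921 = 29.890 kPa
Denominator = 76.54·sin32.5°·cos32.5° = 76.54·0.5373·0.8434 = 34.684 kPa
FS = 29.890 / 34.684 = 0.862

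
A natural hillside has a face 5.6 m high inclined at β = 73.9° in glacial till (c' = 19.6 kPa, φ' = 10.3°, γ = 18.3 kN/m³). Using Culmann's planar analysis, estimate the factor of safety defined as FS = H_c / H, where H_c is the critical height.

H_c = (4c'/γ) · sinβ cosφ' / [1 − cos(β − φ')]
    = (4·19.6/18.3) · sin73.9°·cos10.3° / [1 − cos63.6°]
    = 4.284 · 0.9453 / 0.5554 = 7.29 m
FS = H_c / H = 7.29 / 5.6 = 1.302

FS = 1.30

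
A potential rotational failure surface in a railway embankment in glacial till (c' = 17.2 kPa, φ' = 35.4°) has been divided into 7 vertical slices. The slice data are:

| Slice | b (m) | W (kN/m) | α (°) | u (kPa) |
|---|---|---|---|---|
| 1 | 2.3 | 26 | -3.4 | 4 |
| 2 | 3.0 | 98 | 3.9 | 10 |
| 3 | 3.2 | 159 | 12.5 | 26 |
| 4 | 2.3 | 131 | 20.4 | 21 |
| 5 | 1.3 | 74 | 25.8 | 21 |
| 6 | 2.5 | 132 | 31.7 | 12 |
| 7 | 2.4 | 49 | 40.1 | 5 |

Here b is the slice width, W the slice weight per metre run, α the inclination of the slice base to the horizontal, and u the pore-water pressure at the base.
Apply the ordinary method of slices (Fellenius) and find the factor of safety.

FS = 2.64

Ordinary method of slices: FS = Σ[c'·Δl_i + (W_i cosα_i − u_i·Δl_i)·tanφ'] / Σ W_i sinα_i, with Δl_i = b_i / cosα_i.
Slice 1: Δl = 2.3/cos(-3.4°) = 2.304 m; N'_1 = 26·cos(-3.4°) − 4·2.304 = 16.7; c'Δl = 39.63; W sinα = -1.5
Slice 2: Δl = 3.0/cos3.9° = 3.007 m; N'_2 = 98·cos3.9° − 10·3.007 = 67.7; c'Δl = 51.72; W sinα = 6.7
Slice 3: Δl = 3.2/cos12.5° = 3.278 m; N'_3 = 159·cos12.5° − 26·3.278 = 70.0; c'Δl = 56.38; W sinα = 34.4
Slice 4: Δl = 2.3/cos20.4° = 2.454 m; N'_4 = 131·cos20.4° − 21·2.454 = 71.3; c'Δl = 42.21; W sinα = 45.7
Slice 5: Δl = 1.3/cos25.8° = 1.444 m; N'_5 = 74·cos25.8° − 21·1.444 = 36.3; c'Δl = 24.84; W sinα = 32.2
Slice 6: Δl = 2.5/cos31.7° = 2.938 m; N'_6 = 132·cos31.7° − 12·2.938 = 77.0; c'Δl = 50.54; W sinα = 69.4
Slice 7: Δl = 2.4/cos40.1° = 3.138 m; N'_7 = 49·cos40.1° − 5·3.138 = 21.8; c'Δl = 53.97; W sinα = 31.6
Σc'Δl = 319.3 kN/m; ΣN' = 360.8 kN/m; ΣW sinα = 218.3 kN/m
Resisting = 319.3 + 360.8·tan35.4° = 319.3 + 256.4 = 575.7 kN/m
FS = 575.7 / 218.3 = 2.637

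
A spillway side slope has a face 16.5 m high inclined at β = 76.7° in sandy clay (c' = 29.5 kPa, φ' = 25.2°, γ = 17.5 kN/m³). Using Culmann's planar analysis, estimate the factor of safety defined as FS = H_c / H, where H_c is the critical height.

H_c = (4c'/γ) · sinβ cosφ' / [1 − cos(β − φ')]
    = (4·29.5/17.5) · sin76.7°·cos25.2° / [1 − cos51.5°]
    = 6.743 · 0.8806 / 0.3775 = 15.73 m
FS = H_c / H = 15.73 / 16.5 = 0.953

FS = 0.95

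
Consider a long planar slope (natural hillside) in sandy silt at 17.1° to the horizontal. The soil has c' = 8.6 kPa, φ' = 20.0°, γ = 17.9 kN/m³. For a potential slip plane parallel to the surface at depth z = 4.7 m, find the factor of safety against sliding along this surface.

FS = 1.55

For an infinite slope with a slip plane parallel to the surface (no pore pressure): FS = [c' + γz cos²β tanφ'] / [γz sinβ cosβ].
γz = 17.9·4.7 = 84.13 kN/m²
Numerator = 8.6 + 84.13·cos²17.1°·tan20.0° = 8.6 + 84.13·0.9135·0.3640 = 36.573 kPa
Denominator = 84.13·sin17.1°·cos17.1° = 84.13·0.2940·0.9558 = 23.644 kPa
FS = 36.573 / 23.644 = 1.547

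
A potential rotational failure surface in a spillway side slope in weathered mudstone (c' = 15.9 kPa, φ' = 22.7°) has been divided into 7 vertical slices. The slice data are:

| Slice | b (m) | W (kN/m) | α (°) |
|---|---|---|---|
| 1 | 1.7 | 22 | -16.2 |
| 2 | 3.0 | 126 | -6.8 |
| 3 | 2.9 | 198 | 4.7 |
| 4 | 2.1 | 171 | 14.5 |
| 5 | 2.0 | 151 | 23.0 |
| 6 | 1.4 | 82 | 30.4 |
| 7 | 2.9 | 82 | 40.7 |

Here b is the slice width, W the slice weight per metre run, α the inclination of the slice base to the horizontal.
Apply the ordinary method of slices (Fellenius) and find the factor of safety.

Ordinary method of slices: FS = Σ[c'·Δl_i + (W_i cosα_i)·tanφ'] / Σ W_i sinα_i, with Δl_i = b_i / cosα_i.
Slice 1: Δl = 1.7/cos(-16.2°) = 1.770 m; N'_1 = 22·cos(-16.2°) = 21.1; c'Δl = 28.15; W sinα = -6.1
Slice 2: Δl = 3.0/cos(-6.8°) = 3.021 m; N'_2 = 126·cos(-6.8°) = 125.1; c'Δl = 48.04; W sinα = -14.9
Slice 3: Δl = 2.9/cos4.7° = 2.910 m; N'_3 = 198·cos4.7° = 197.3; c'Δl = 46.27; W sinα = 16.2
Slice 4: Δl = 2.1/cos14.5° = 2.169 m; N'_4 = 171·cos14.5° = 165.6; c'Δl = 34.49; W sinα = 42.8
Slice 5: Δl = 2.0/cos23.0° = 2.173 m; N'_5 = 151·cos23.0° = 139.0; c'Δl = 34.55; W sinα = 59.0
Slice 6: Δl = 1.4/cos30.4° = 1.623 m; N'_6 = 82·cos30.4° = 70.7; c'Δl = 25.81; W sinα = 41.5
Slice 7: Δl = 2.9/cos40.7° = 3.825 m; N'_7 = 82·cos40.7° = 62.2; c'Δl = 60.82; W sinα = 53.5
Σc'Δl = 278.1 kN/m; ΣN' = 781.0 kN/m; ΣW sinα = 191.9 kN/m
Resisting = 278.1 + 781.0·tan22.7° = 278.1 + 326.7 = 604.8 kN/m
FS = 604.8 / 191.9 = 3.151

FS = 3.15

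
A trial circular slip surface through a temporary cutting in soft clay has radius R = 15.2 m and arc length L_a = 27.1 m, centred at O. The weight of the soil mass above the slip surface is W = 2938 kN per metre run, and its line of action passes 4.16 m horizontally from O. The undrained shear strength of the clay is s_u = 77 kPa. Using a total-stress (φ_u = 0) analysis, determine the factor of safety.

FS = 2.60

Taking moments about the centre O, the resisting moment is provided by the undrained shear strength acting along the arc:
M_R = s_u·L_a·R = 77·27.10·15.2 = 31717.8 kN·m/m
M_D = W·d = 2938·4.16 = 12222.1 kN·m/m
FS = M_R / M_D = 31717.8 / 12222.1 = 2.595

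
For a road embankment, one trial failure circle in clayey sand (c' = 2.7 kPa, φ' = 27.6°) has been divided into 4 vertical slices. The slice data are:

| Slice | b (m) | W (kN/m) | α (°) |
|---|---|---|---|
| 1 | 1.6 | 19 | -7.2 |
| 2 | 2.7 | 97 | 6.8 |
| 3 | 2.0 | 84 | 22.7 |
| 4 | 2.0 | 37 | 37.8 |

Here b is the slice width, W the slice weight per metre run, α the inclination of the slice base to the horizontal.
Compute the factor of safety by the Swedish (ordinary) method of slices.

FS = 2.19

Ordinary method of slices: FS = Σ[c'·Δl_i + (W_i cosα_i)·tanφ'] / Σ W_i sinα_i, with Δl_i = b_i / cosα_i.
Slice 1: Δl = 1.6/cos(-7.2°) = 1.613 m; N'_1 = 19·cos(-7.2°) = 18.9; c'Δl = 4.35; W sinα = -2.4
Slice 2: Δl = 2.7/cos6.8° = 2.719 m; N'_2 = 97·cos6.8° = 96.3; c'Δl = 7.34; W sinα = 11.5
Slice 3: Δl = 2.0/cos22.7° = 2.168 m; N'_3 = 84·cos22.7° = 77.5; c'Δl = 5.85; W sinα = 32.4
Slice 4: Δl = 2.0/cos37.8° = 2.531 m; N'_4 = 37·cos37.8° = 29.2; c'Δl = 6.83; W sinα = 22.7
Σc'Δl = 24.4 kN/m; ΣN' = 221.9 kN/m; ΣW sinα = 64.2 kN/m
Resisting = 24.4 + 221.9·tan27.6° = 24.4 + 116.0 = 140.4 kN/m
FS = 140.4 / 64.2 = 2.187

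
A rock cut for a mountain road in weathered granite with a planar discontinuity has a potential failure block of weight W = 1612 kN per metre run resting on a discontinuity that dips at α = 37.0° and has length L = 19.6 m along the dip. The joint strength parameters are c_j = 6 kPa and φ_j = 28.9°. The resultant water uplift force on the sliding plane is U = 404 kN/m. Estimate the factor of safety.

FS = 0.62

Resolving the block weight along and normal to the plane and applying the Mohr–Coulomb strength on the joint:
N' = W cosα − U = 1612·cos37.0° − 404 = 883.4 kN/m
Driving force T = W sinα = 1612·sin37.0° = 970.1 kN/m
Resisting force R = c_j·L + N'·tanφ_j = 6·19.6 + 883.4·tan28.9° = 117.6 + 487.7 = 605.3 kN/m
FS = R / T = 605.3 / 970.1 = 0.624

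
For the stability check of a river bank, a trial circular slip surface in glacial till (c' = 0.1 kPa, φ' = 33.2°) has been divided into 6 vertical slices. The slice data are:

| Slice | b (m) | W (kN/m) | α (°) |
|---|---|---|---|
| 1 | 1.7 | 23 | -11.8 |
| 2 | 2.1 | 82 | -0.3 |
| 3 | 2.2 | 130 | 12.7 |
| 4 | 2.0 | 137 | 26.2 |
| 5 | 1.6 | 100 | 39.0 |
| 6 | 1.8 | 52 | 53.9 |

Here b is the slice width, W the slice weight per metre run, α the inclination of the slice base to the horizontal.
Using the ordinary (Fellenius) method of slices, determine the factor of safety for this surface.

FS = 1.61

Ordinary method of slices: FS = Σ[c'·Δl_i + (W_i cosα_i)·tanφ'] / Σ W_i sinα_i, with Δl_i = b_i / cosα_i.
Slice 1: Δl = 1.7/cos(-11.8°) = 1.737 m; N'_1 = 23·cos(-11.8°) = 22.5; c'Δl = 0.17; W sinα = -4.7
Slice 2: Δl = 2.1/cos(-0.3°) = 2.100 m; N'_2 = 82·cos(-0.3°) = 82.0; c'Δl = 0.21; W sinα = -0.4
Slice 3: Δl = 2.2/cos12.7° = 2.255 m; N'_3 = 130·cos12.7° = 126.8; c'Δl = 0.23; W sinα = 28.6
Slice 4: Δl = 2.0/cos26.2° = 2.229 m; N'_4 = 137·cos26.2° = 122.9; c'Δl = 0.22; W sinα = 60.5
Slice 5: Δl = 1.6/cos39.0° = 2.059 m; N'_5 = 100·cos39.0° = 77.7; c'Δl = 0.21; W sinα = 62.9
Slice 6: Δl = 1.8/cos53.9° = 3.055 m; N'_6 = 52·cos53.9° = 30.6; c'Δl = 0.31; W sinα = 42.0
Σc'Δl = 1.3 kN/m; ΣN' = 462.6 kN/m; ΣW sinα = 188.9 kN/m
Resisting = 1.3 + 462.6·tan33.2° = 1.3 + 302.7 = 304.1 kN/m
FS = 304.1 / 188.9 = 1.610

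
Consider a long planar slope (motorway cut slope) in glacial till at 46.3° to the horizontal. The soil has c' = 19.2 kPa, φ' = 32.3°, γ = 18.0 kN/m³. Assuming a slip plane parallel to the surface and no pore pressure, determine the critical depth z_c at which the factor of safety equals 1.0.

Setting FS = 1.00 in FS = [c' + γz cos²β tanφ'] / [γz sinβ cosβ] and solving for z:
z = c' / [γ cosβ (FS·sinβ − cosβ·tanφ')]
  = 19.2 / [18.0·cos46.3°·(1.00·sin46.3° − cos46.3°·tan32.3°)]
  = 19.2 / [18.0·0.6909·(1.00·0.7230 − 0.6909·0.6322)]
  = 19.2 / 3.5593 = 5.394 m

z_c = 5.39 m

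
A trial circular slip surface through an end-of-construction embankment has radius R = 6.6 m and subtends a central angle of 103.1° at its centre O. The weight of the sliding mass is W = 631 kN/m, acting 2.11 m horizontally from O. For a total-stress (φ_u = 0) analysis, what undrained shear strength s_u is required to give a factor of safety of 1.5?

s_u = 25.5 kPa

FS = s_u·L_a·R / (W·d), so s_u = FS·W·d / (L_a·R).
Arc length L_a = R·θ = 6.6·(103.1°·π/180) = 6.6·1.7994 = 11.88 m
s_u = 1.5·631·2.11 / (11.88·6.6) = 1997.1 / 78.38 = 25.48 kPa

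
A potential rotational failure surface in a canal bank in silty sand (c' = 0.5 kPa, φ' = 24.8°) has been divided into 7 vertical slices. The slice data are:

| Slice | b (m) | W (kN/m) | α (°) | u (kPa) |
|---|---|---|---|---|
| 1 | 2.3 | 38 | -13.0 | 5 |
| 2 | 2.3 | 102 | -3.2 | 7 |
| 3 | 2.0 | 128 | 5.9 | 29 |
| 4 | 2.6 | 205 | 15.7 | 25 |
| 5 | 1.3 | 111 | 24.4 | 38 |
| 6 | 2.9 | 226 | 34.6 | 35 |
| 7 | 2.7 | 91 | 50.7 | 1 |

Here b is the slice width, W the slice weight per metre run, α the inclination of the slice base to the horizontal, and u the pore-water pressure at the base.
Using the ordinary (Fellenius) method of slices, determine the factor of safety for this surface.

Ordinary method of slices: FS = Σ[c'·Δl_i + (W_i cosα_i − u_i·Δl_i)·tanφ'] / Σ W_i sinα_i, with Δl_i = b_i / cosα_i.
Slice 1: Δl = 2.3/cos(-13.0°) = 2.360 m; N'_1 = 38·cos(-13.0°) − 5·2.360 = 25.2; c'Δl = 1.18; W sinα = -8.5
Slice 2: Δl = 2.3/cos(-3.2°) = 2.304 m; N'_2 = 102·cos(-3.2°) − 7·2.304 = 85.7; c'Δl = 1.15; W sinα = -5.7
Slice 3: Δl = 2.0/cos5.9° = 2.011 m; N'_3 = 128·cos5.9° − 29·2.011 = 69.0; c'Δl = 1.01; W sinα = 13.2
Slice 4: Δl = 2.6/cos15.7° = 2.701 m; N'_4 = 205·cos15.7° − 25·2.701 = 129.8; c'Δl = 1.35; W sinα = 55.5
Slice 5: Δl = 1.3/cos24.4° = 1.427 m; N'_5 = 111·cos24.4° − 38·1.427 = 46.8; c'Δl = 0.71; W sinα = 45.9
Slice 6: Δl = 2.9/cos34.6° = 3.523 m; N'_6 = 226·cos34.6° − 35·3.523 = 62.7; c'Δl = 1.76; W sinα = 128.3
Slice 7: Δl = 2.7/cos50.7° = 4.263 m; N'_7 = 91·cos50.7° − 1·4.263 = 53.4; c'Δl = 2.13; W sinα = 70.4
Σc'Δl = 9.3 kN/m; ΣN' = 472.7 kN/m; ΣW sinα = 299.0 kN/m
Resisting = 9.3 + 472.7·tan24.8° = 9.3 + 218.4 = 227.7 kN/m
FS = 227.7 / 299.0 = 0.762

FS = 0.76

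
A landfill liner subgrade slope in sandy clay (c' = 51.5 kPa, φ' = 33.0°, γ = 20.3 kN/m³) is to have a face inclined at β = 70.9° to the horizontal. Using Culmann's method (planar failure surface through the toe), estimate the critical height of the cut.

Culmann's analysis gives the critical failure plane at α_cr = (β + φ')/2 = (70.9 + 33.0)/2 = 52.0°, and the critical height
H_c = (4c'/γ) · sinβ cosφ' / [1 − cos(β − φ')]
    = (4·51.5/20.3) · sin70.9°·cos33.0° / [1 − cos(37.9°)]
    = 10.148 · 0.9449·0.8387 / [1 − 0.7891]
    = 10.148 · 0.7925 / 0.2109
    = 38.13 m

H_c = 38.13 m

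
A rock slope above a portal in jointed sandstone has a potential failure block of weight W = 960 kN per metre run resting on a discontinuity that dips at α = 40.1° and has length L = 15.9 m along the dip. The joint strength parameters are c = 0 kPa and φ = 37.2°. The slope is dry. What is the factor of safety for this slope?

Resolving the block weight along and normal to the plane and applying the Mohr–Coulomb strength on the joint:
N' = W cosα = 960·cos40.1° = 734.3 kN/m
Driving force T = W sinα = 960·sin40.1° = 618.4 kN/m
Resisting force R = c·L + N'·tanφ = 0·15.9 + 734.3·tan37.2° = 0.0 + 557.4 = 557.4 kN/m
FS = R / T = 557.4 / 618.4 = 0.901

FS = 0.90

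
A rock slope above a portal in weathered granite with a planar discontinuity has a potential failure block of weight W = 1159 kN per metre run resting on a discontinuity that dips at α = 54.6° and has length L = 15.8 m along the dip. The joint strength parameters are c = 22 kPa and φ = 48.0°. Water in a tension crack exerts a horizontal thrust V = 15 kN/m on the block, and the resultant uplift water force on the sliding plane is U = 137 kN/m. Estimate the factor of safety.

Resolving the block weight along and normal to the plane and applying the Mohr–Coulomb strength on the joint:
N' = W cosα − U − V sinα = 1159·cos54.6° − 137 − 15·sin54.6° = 522.2 kN/m
Driving force T = W sinα + V cosα = 1159·sin54.6° + 15·cos54.6° = 953.4 kN/m
Resisting force R = c·L + N'·tanφ = 22·15.8 + 522.2·tan48.0° = 347.6 + 579.9 = 927.5 kN/m
FS = R / T = 927.5 / 953.4 = 0.973

FS = 0.97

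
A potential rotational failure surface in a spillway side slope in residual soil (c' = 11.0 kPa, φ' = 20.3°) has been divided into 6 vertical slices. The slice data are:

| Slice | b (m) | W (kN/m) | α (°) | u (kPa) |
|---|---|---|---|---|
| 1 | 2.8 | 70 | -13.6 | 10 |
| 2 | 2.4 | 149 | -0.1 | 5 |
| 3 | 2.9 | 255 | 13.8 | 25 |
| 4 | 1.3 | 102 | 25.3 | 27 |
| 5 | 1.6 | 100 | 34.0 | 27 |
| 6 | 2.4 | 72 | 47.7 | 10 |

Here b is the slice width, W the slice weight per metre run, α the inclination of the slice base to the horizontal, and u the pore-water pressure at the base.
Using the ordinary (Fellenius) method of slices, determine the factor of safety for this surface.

FS = 1.69

Ordinary method of slices: FS = Σ[c'·Δl_i + (W_i cosα_i − u_i·Δl_i)·tanφ'] / Σ W_i sinα_i, with Δl_i = b_i / cosα_i.
Slice 1: Δl = 2.8/cos(-13.6°) = 2.881 m; N'_1 = 70·cos(-13.6°) − 10·2.881 = 39.2; c'Δl = 31.69; W sinα = -16.5
Slice 2: Δl = 2.4/cos(-0.1°) = 2.400 m; N'_2 = 149·cos(-0.1°) − 5·2.400 = 137.0; c'Δl = 26.40; W sinα = -0.3
Slice 3: Δl = 2.9/cos13.8° = 2.986 m; N'_3 = 255·cos13.8° − 25·2.986 = 173.0; c'Δl = 32.85; W sinα = 60.8
Slice 4: Δl = 1.3/cos25.3° = 1.438 m; N'_4 = 102·cos25.3° − 27·1.438 = 53.4; c'Δl = 15.82; W sinα = 43.6
Slice 5: Δl = 1.6/cos34.0° = 1.930 m; N'_5 = 100·cos34.0° − 27·1.930 = 30.8; c'Δl = 21.23; W sinα = 55.9
Slice 6: Δl = 2.4/cos47.7° = 3.566 m; N'_6 = 72·cos47.7° − 10·3.566 = 12.8; c'Δl = 39.23; W sinα = 53.3
Σc'Δl = 167.2 kN/m; ΣN' = 446.2 kN/m; ΣW sinα = 196.9 kN/m
Resisting = 167.2 + 446.2·tan20.3° = 167.2 + 165.1 = 332.3 kN/m
FS = 332.3 / 196.9 = 1.688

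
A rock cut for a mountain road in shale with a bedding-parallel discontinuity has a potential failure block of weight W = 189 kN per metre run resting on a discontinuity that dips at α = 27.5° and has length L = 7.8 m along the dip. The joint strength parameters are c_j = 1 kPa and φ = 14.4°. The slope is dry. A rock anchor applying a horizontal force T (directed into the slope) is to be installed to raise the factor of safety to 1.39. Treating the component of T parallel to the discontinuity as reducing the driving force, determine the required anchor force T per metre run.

T = 52 kN/m

Resolving forces along and normal to the sliding plane, with the horizontal anchor force T adding T·sinα to the effective normal force and T·cosα acting up the plane against the driving force:
FS = [c_jL + (W cosα + T sinα) tanφ] / [W sinα − T cosα]
Without the anchor: N' = 167.6 kN/m, driving T_d = 87.3 kN/m, resisting R = 1·7.8 + 167.6·tan14.4° = 50.8 kN/m, FS = 0.58.
Setting FS = 1.39 and solving for T:
1.39·(87.3 − T cos27.5°) = 50.8 + T sin27.5°·tan14.4°
T·(sin27.5°·tan14.4° + 1.39·cos27.5°) = 1.39·87.3 − 50.8
T·(0.4617·0.2568 + 1.39·0.8870) = 121.3 − 50.8 = 70.5
T·1.3515 = 70.5
T = 52.1 kN/m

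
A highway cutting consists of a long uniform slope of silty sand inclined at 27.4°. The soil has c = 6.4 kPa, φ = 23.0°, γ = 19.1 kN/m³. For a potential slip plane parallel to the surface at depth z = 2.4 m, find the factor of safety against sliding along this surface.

For an infinite slope with a slip plane parallel to the surface (no pore pressure): FS = [c + γz cos²β tanφ] / [γz sinβ cosβ].
γz = 19.1·2.4 = 45.84 kN/m²
Numerator = 6.4 + 45.84·cos²27.4°·tan23.0° = 6.4 + 45.84·0.7882·0.4245 = 21.737 kPa
Denominator = 45.84·sin27.4°·cos27.4° = 45.84·0.4602·0.8878 = 18.729 kPa
FS = 21.737 / 18.729 = 1.161

FS = 1.16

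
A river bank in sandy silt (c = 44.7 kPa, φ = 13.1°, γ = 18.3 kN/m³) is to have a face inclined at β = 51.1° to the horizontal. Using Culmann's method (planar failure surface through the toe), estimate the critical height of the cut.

Culmann's analysis gives the critical failure plane at α_cr = (β + φ)/2 = (51.1 + 13.1)/2 = 32.1°, and the critical height
H_c = (4c/γ) · sinβ cosφ / [1 − cos(β − φ)]
    = (4·44.7/18.3) · sin51.1°·cos13.1° / [1 − cos(38.0°)]
    = 9.770 · 0.7782·0.9740 / [1 − 0.7880]
    = 9.770 · 0.7580 / 0.2120
    = 34.94 m

H_c = 34.94 m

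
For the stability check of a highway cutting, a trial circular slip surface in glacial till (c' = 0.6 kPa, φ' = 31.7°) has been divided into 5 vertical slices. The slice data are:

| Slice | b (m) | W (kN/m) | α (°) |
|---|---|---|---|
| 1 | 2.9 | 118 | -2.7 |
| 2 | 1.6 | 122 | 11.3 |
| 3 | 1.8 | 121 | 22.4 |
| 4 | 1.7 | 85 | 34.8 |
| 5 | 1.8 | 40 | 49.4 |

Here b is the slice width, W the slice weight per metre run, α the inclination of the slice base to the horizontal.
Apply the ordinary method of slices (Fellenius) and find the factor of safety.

FS = 1.97

Ordinary method of slices: FS = Σ[c'·Δl_i + (W_i cosα_i)·tanφ'] / Σ W_i sinα_i, with Δl_i = b_i / cosα_i.
Slice 1: Δl = 2.9/cos(-2.7°) = 2.903 m; N'_1 = 118·cos(-2.7°) = 117.9; c'Δl = 1.74; W sinα = -5.6
Slice 2: Δl = 1.6/cos11.3° = 1.632 m; N'_2 = 122·cos11.3° = 119.6; c'Δl = 0.98; W sinα = 23.9
Slice 3: Δl = 1.8/cos22.4° = 1.947 m; N'_3 = 121·cos22.4° = 111.9; c'Δl = 1.17; W sinα = 46.1
Slice 4: Δl = 1.7/cos34.8° = 2.070 m; N'_4 = 85·cos34.8° = 69.8; c'Δl = 1.24; W sinα = 48.5
Slice 5: Δl = 1.8/cos49.4° = 2.766 m; N'_5 = 40·cos49.4° = 26.0; c'Δl = 1.66; W sinα = 30.4
Σc'Δl = 6.8 kN/m; ΣN' = 445.2 kN/m; ΣW sinα = 143.3 kN/m
Resisting = 6.8 + 445.2·tan31.7° = 6.8 + 275.0 = 281.8 kN/m
FS = 281.8 / 143.3 = 1.966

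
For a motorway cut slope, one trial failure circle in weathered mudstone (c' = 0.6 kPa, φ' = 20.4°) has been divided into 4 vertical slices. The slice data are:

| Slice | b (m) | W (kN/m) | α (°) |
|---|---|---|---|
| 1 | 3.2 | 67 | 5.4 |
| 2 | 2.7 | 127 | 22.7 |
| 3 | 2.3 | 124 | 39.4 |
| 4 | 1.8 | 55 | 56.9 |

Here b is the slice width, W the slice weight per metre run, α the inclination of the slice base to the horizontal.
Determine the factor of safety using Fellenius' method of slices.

Ordinary method of slices: FS = Σ[c'·Δl_i + (W_i cosα_i)·tanφ'] / Σ W_i sinα_i, with Δl_i = b_i / cosα_i.
Slice 1: Δl = 3.2/cos5.4° = 3.214 m; N'_1 = 67·cos5.4° = 66.7; c'Δl = 1.93; W sinα = 6.3
Slice 2: Δl = 2.7/cos22.7° = 2.927 m; N'_2 = 127·cos22.7° = 117.2; c'Δl = 1.76; W sinα = 49.0
Slice 3: Δl = 2.3/cos39.4° = 2.976 m; N'_3 = 124·cos39.4° = 95.8; c'Δl = 1.79; W sinα = 78.7
Slice 4: Δl = 1.8/cos56.9° = 3.296 m; N'_4 = 55·cos56.9° = 30.0; c'Δl = 1.98; W sinα = 46.1
Σc'Δl = 7.4 kN/m; ΣN' = 309.7 kN/m; ΣW sinα = 180.1 kN/m
Resisting = 7.4 + 309.7·tan20.4° = 7.4 + 115.2 = 122.6 kN/m
FS = 122.6 / 180.1 = 0.681

FS = 0.68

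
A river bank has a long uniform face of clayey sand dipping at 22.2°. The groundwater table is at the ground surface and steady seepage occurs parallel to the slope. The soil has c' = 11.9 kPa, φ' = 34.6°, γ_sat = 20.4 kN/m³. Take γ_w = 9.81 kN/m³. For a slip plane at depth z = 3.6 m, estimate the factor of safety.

With seepage parallel to the slope and the water table at the surface, the effective normal stress on the slip plane uses the buoyant unit weight γ' = γ_sat − γ_w while the driving shear stress uses γ_sat:
FS = [c' + γ' z cos²β tanφ'] / [γ_sat z sinβ cosβ]
γ' = 20.4 − 9.81 = 10.59 kN/m³
Numerator = 11.9 + 10.59·3.6·cos²22.2°·tan34.6° = 11.9 + 10.59·3.6·0.8572·0.6899 = 34.445 kPa
Denominator = 20.4·3.6·sin22.2°·cos22.2° = 20.4·3.6·0.3778·0.9259 = 25.692 kPa
FS = 34.445 / 25.692 = 1.341

FS = 1.34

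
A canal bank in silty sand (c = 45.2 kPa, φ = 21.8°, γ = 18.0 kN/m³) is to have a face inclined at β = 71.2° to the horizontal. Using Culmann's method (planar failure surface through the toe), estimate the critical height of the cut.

Culmann's analysis gives the critical failure plane at α_cr = (β + φ)/2 = (71.2 + 21.8)/2 = 46.5°, and the critical height
H_c = (4c/γ) · sinβ cosφ / [1 − cos(β − φ)]
    = (4·45.2/18.0) · sin71.2°·cos21.8° / [1 − cos(49.4°)]
    = 10.044 · 0.9466·0.9285 / [1 − 0.6508]
    = 10.044 · 0.8790 / 0.3492
    = 25.28 m

H_c = 25.28 m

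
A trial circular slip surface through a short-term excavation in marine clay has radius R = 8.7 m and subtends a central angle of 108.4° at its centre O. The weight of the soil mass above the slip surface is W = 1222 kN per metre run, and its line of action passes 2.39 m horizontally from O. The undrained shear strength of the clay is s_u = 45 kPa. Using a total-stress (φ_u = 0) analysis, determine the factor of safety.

Taking moments about the centre O, the resisting moment is provided by the undrained shear strength acting along the arc:
Arc length L_a = R·θ = 8.7·(108.4°·π/180) = 8.7·1.8919 = 16.46 m
M_R = s_u·L_a·R = 45·16.46·8.7 = 6444.0 kN·m/m
M_D = W·d = 1222·2.39 = 2920.6 kN·m/m
FS = M_R / M_D = 6444.0 / 2920.6 = 2.206

FS = 2.21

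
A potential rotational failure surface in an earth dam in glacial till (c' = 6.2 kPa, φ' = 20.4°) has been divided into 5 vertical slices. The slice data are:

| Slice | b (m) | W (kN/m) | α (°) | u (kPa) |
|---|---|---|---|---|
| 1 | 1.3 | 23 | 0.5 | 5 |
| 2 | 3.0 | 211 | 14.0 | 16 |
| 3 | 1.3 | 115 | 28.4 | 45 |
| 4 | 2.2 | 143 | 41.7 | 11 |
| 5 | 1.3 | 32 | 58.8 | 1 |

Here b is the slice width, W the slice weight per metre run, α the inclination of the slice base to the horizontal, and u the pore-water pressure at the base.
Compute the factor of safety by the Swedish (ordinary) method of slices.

Ordinary method of slices: FS = Σ[c'·Δl_i + (W_i cosα_i − u_i·Δl_i)·tanφ'] / Σ W_i sinα_i, with Δl_i = b_i / cosα_i.
Slice 1: Δl = 1.3/cos0.5° = 1.300 m; N'_1 = 23·cos0.5° − 5·1.300 = 16.5; c'Δl = 8.06; W sinα = 0.2
Slice 2: Δl = 3.0/cos14.0° = 3.092 m; N'_2 = 211·cos14.0° − 16·3.092 = 155.3; c'Δl = 19.17; W sinα = 51.0
Slice 3: Δl = 1.3/cos28.4° = 1.478 m; N'_3 = 115·cos28.4° − 45·1.478 = 34.7; c'Δl = 9.16; W sinα = 54.7
Slice 4: Δl = 2.2/cos41.7° = 2.947 m; N'_4 = 143·cos41.7° − 11·2.947 = 74.4; c'Δl = 18.27; W sinα = 95.1
Slice 5: Δl = 1.3/cos58.8° = 2.510 m; N'_5 = 32·cos58.8° − 1·2.510 = 14.1; c'Δl = 15.56; W sinα = 27.4
Σc'Δl = 70.2 kN/m; ΣN' = 294.8 kN/m; ΣW sinα = 228.4 kN/m
Resisting = 70.2 + 294.8·tan20.4° = 70.2 + 109.7 = 179.9 kN/m
FS = 179.9 / 228.4 = 0.787

FS = 0.79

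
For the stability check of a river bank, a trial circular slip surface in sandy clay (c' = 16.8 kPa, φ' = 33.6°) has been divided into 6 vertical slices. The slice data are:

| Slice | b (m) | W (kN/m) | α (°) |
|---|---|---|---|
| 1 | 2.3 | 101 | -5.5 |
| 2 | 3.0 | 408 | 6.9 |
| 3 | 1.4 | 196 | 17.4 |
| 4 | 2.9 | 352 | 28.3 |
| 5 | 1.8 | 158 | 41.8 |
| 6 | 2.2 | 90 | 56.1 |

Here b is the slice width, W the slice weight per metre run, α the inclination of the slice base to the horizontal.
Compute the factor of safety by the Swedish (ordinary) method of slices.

Ordinary method of slices: FS = Σ[c'·Δl_i + (W_i cosα_i)·tanφ'] / Σ W_i sinα_i, with Δl_i = b_i / cosα_i.
Slice 1: Δl = 2.3/cos(-5.5°) = 2.311 m; N'_1 = 101·cos(-5.5°) = 100.5; c'Δl = 38.82; W sinα = -9.7
Slice 2: Δl = 3.0/cos6.9° = 3.022 m; N'_2 = 408·cos6.9° = 405.0; c'Δl = 50.77; W sinα = 49.0
Slice 3: Δl = 1.4/cos17.4° = 1.467 m; N'_3 = 196·cos17.4° = 187.0; c'Δl = 24.65; W sinα = 58.6
Slice 4: Δl = 2.9/cos28.3° = 3.294 m; N'_4 = 352·cos28.3° = 309.9; c'Δl = 55.33; W sinα = 166.9
Slice 5: Δl = 1.8/cos41.8° = 2.415 m; N'_5 = 158·cos41.8° = 117.8; c'Δl = 40.56; W sinα = 105.3
Slice 6: Δl = 2.2/cos56.1° = 3.944 m; N'_6 = 90·cos56.1° = 50.2; c'Δl = 66.27; W sinα = 74.7
Σc'Δl = 276.4 kN/m; ΣN' = 1170.5 kN/m; ΣW sinα = 444.8 kN/m
Resisting = 276.4 + 1170.5·tan33.6° = 276.4 + 777.7 = 1054.1 kN/m
FS = 1054.1 / 444.8 = 2.370

FS = 2.37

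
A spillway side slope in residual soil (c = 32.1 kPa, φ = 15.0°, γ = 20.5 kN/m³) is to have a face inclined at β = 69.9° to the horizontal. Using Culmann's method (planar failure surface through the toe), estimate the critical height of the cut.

Culmann's analysis gives the critical failure plane at α_cr = (β + φ)/2 = (69.9 + 15.0)/2 = 42.5°, and the critical height
H_c = (4c/γ) · sinβ cosφ / [1 − cos(β − φ)]
    = (4·32.1/20.5) · sin69.9°·cos15.0° / [1 − cos(54.9°)]
    = 6.263 · 0.9391·0.9659 / [1 − 0.5750]
    = 6.263 · 0.9071 / 0.4250
    = 13.37 m

H_c = 13.37 m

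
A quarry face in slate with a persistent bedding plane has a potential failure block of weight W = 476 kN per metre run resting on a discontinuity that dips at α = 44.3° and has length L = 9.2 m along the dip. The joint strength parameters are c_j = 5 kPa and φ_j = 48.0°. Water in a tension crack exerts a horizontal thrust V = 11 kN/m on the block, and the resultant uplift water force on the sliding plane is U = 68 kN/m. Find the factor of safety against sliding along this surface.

Resolving the block weight along and normal to the plane and applying the Mohr–Coulomb strength on the joint:
N' = W cosα − U − V sinα = 476·cos44.3° − 68 − 11·sin44.3° = 265.0 kN/m
Driving force T = W sinα + V cosα = 476·sin44.3° + 11·cos44.3° = 340.3 kN/m
Resisting force R = c_j·L + N'·tanφ_j = 5·9.2 + 265.0·tan48.0° = 46.0 + 294.3 = 340.3 kN/m
FS = R / T = 340.3 / 340.3 = 1.000

FS = 1.00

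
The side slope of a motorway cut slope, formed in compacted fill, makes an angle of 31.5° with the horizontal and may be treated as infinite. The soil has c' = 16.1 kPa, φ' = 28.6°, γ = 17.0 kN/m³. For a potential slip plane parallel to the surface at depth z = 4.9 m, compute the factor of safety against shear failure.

FS = 1.32

For an infinite slope with a slip plane parallel to the surface (no pore pressure): FS = [c' + γz cos²β tanφ'] / [γz sinβ cosβ].
γz = 17.0·4.9 = 83.30 kN/m²
Numerator = 16.1 + 83.30·cos²31.5°·tan28.6° = 16.1 + 83.30·0.7270·0.5452 = 49.118 kPa
Denominator = 83.30·sin31.5°·cos31.5° = 83.30·0.5225·0.8526 = 37.110 kPa
FS = 49.118 / 37.110 = 1.324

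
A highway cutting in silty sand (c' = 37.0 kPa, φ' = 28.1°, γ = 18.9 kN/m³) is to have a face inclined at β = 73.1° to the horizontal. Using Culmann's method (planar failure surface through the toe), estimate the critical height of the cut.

Culmann's analysis gives the critical failure plane at α_cr = (β + φ')/2 = (73.1 + 28.1)/2 = 50.6°, and the critical height
H_c = (4c'/γ) · sinβ cosφ' / [1 − cos(β − φ')]
    = (4·37.0/18.9) · sin73.1°·cos28.1° / [1 − cos(45.0°)]
    = 7.831 · 0.9568·0.8821 / [1 − 0.7071]
    = 7.831 · 0.8440 / 0.2929
    = 22.57 m

H_c = 22.57 m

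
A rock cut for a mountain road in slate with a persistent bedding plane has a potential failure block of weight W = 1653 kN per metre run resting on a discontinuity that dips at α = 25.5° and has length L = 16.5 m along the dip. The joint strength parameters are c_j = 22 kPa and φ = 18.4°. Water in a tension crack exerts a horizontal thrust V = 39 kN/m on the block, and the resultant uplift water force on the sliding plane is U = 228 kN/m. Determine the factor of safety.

Resolving the block weight along and normal to the plane and applying the Mohr–Coulomb strength on the joint:
N' = W cosα − U − V sinα = 1653·cos25.5° − 228 − 39·sin25.5° = 1247.2 kN/m
Driving force T = W sinα + V cosα = 1653·sin25.5° + 39·cos25.5° = 746.8 kN/m
Resisting force R = c_j·L + N'·tanφ = 22·16.5 + 1247.2·tan18.4° = 363.0 + 414.9 = 777.9 kN/m
FS = R / T = 777.9 / 746.8 = 1.042

FS = 1.04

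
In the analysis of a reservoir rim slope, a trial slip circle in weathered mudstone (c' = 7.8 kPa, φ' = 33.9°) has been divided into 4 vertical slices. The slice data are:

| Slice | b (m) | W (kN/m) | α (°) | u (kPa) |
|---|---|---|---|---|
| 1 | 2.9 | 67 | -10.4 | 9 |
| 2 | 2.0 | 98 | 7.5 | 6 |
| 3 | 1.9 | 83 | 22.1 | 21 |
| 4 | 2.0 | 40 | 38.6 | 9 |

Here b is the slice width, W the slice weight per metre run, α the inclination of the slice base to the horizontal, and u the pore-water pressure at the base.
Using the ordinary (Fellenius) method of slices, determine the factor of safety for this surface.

FS = 3.28

Ordinary method of slices: FS = Σ[c'·Δl_i + (W_i cosα_i − u_i·Δl_i)·tanφ'] / Σ W_i sinα_i, with Δl_i = b_i / cosα_i.
Slice 1: Δl = 2.9/cos(-10.4°) = 2.948 m; N'_1 = 67·cos(-10.4°) − 9·2.948 = 39.4; c'Δl = 23.00; W sinα = -12.1
Slice 2: Δl = 2.0/cos7.5° = 2.017 m; N'_2 = 98·cos7.5° − 6·2.017 = 85.1; c'Δl = 15.73; W sinα = 12.8
Slice 3: Δl = 1.9/cos22.1° = 2.051 m; N'_3 = 83·cos22.1° − 21·2.051 = 33.8; c'Δl = 16.00; W sinα = 31.2
Slice 4: Δl = 2.0/cos38.6° = 2.559 m; N'_4 = 40·cos38.6° − 9·2.559 = 8.2; c'Δl = 19.96; W sinα = 25.0
Σc'Δl = 74.7 kN/m; ΣN' = 166.5 kN/m; ΣW sinα = 56.9 kN/m
Resisting = 74.7 + 166.5·tan33.9° = 74.7 + 111.9 = 186.6 kN/m
FS = 186.6 / 56.9 = 3.280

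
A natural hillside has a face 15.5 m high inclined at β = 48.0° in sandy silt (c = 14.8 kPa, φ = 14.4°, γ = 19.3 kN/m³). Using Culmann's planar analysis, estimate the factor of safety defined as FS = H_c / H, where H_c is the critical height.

H_c = (4c/γ) · sinβ cosφ / [1 − cos(β − φ)]
    = (4·14.8/19.3) · sin48.0°·cos14.4° / [1 − cos33.6°]
    = 3.067 · 0.7198 / 0.1671 = 13.21 m
FS = H_c / H = 13.21 / 15.5 = 0.853

FS = 0.85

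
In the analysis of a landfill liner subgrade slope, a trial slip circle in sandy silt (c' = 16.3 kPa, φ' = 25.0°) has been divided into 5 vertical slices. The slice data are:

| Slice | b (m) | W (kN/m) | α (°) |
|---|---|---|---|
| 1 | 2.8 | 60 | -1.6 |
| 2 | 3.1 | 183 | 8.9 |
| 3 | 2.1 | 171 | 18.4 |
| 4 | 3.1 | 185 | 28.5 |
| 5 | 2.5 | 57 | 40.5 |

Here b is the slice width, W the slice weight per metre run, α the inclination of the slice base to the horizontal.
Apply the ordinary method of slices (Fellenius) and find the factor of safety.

Ordinary method of slices: FS = Σ[c'·Δl_i + (W_i cosα_i)·tanφ'] / Σ W_i sinα_i, with Δl_i = b_i / cosα_i.
Slice 1: Δl = 2.8/cos(-1.6°) = 2.801 m; N'_1 = 60·cos(-1.6°) = 60.0; c'Δl = 45.66; W sinα = -1.7
Slice 2: Δl = 3.1/cos8.9° = 3.138 m; N'_2 = 183·cos8.9° = 180.8; c'Δl = 51.15; W sinα = 28.3
Slice 3: Δl = 2.1/cos18.4° = 2.213 m; N'_3 = 171·cos18.4° = 162.3; c'Δl = 36.07; W sinα = 54.0
Slice 4: Δl = 3.1/cos28.5° = 3.527 m; N'_4 = 185·cos28.5° = 162.6; c'Δl = 57.50; W sinα = 88.3
Slice 5: Δl = 2.5/cos40.5° = 3.288 m; N'_5 = 57·cos40.5° = 43.3; c'Δl = 53.59; W sinα = 37.0
Σc'Δl = 244.0 kN/m; ΣN' = 609.0 kN/m; ΣW sinα = 205.9 kN/m
Resisting = 244.0 + 609.0·tan25.0° = 244.0 + 284.0 = 527.9 kN/m
FS = 527.9 / 205.9 = 2.564

FS = 2.56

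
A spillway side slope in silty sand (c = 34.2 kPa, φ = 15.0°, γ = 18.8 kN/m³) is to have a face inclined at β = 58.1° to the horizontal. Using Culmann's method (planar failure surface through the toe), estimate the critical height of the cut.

H_c = 22.11 m

Culmann's analysis gives the critical failure plane at α_cr = (β + φ)/2 = (58.1 + 15.0)/2 = 36.5°, and the critical height
H_c = (4c/γ) · sinβ cosφ / [1 − cos(β − φ)]
    = (4·34.2/18.8) · sin58.1°·cos15.0° / [1 − cos(43.1°)]
    = 7.277 · 0.8490·0.9659 / [1 − 0.7302]
    = 7.277 · 0.8200 / 0.2698
    = 22.11 m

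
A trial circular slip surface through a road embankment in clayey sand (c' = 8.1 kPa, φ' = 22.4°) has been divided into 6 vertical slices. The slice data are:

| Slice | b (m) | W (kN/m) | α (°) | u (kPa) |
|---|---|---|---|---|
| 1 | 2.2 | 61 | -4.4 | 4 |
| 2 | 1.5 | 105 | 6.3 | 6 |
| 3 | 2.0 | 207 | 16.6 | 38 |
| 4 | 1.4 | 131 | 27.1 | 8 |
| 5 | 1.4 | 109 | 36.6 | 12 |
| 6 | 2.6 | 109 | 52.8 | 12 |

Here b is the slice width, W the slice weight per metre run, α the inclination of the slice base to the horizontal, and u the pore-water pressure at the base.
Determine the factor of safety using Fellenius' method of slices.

Ordinary method of slices: FS = Σ[c'·Δl_i + (W_i cosα_i − u_i·Δl_i)·tanφ'] / Σ W_i sinα_i, with Δl_i = b_i / cosα_i.
Slice 1: Δl = 2.2/cos(-4.4°) = 2.207 m; N'_1 = 61·cos(-4.4°) − 4·2.207 = 52.0; c'Δl = 17.87; W sinα = -4.7
Slice 2: Δl = 1.5/cos6.3° = 1.509 m; N'_2 = 105·cos6.3° − 6·1.509 = 95.3; c'Δl = 12.22; W sinα = 11.5
Slice 3: Δl = 2.0/cos16.6° = 2.087 m; N'_3 = 207·cos16.6° − 38·2.087 = 119.1; c'Δl = 16.90; W sinα = 59.1
Slice 4: Δl = 1.4/cos27.1° = 1.573 m; N'_4 = 131·cos27.1° − 8·1.573 = 104.0; c'Δl = 12.74; W sinα = 59.7
Slice 5: Δl = 1.4/cos36.6° = 1.744 m; N'_5 = 109·cos36.6° − 12·1.744 = 66.6; c'Δl = 14.13; W sinα = 65.0
Slice 6: Δl = 2.6/cos52.8° = 4.300 m; N'_6 = 109·cos52.8° − 12·4.300 = 14.3; c'Δl = 34.83; W sinα = 86.8
Σc'Δl = 108.7 kN/m; ΣN' = 451.3 kN/m; ΣW sinα = 277.5 kN/m
Resisting = 108.7 + 451.3·tan22.4° = 108.7 + 186.0 = 294.7 kN/m
FS = 294.7 / 277.5 = 1.062

FS = 1.06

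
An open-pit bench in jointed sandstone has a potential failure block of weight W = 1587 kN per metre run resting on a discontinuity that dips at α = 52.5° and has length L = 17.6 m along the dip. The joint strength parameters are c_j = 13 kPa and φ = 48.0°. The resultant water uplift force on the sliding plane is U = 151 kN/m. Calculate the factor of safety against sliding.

Resolving the block weight along and normal to the plane and applying the Mohr–Coulomb strength on the joint:
N' = W cosα − U = 1587·cos52.5° − 151 = 815.1 kN/m
Driving force T = W sinα = 1587·sin52.5° = 1259.1 kN/m
Resisting force R = c_j·L + N'·tanφ = 13·17.6 + 815.1·tan48.0° = 228.8 + 905.3 = 1134.1 kN/m
FS = R / T = 1134.1 / 1259.1 = 0.901

FS = 0.90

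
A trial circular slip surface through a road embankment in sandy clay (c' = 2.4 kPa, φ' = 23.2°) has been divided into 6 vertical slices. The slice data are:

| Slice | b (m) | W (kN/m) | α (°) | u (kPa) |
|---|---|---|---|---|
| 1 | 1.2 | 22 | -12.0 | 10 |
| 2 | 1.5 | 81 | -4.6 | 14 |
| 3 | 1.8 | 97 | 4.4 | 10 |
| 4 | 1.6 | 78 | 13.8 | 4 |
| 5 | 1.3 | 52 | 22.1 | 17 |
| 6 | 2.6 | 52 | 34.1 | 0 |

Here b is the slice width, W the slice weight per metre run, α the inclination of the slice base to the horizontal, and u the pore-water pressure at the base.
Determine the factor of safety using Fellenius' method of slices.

Ordinary method of slices: FS = Σ[c'·Δl_i + (W_i cosα_i − u_i·Δl_i)·tanφ'] / Σ W_i sinα_i, with Δl_i = b_i / cosα_i.
Slice 1: Δl = 1.2/cos(-12.0°) = 1.227 m; N'_1 = 22·cos(-12.0°) − 10·1.227 = 9.3; c'Δl = 2.94; W sinα = -4.6
Slice 2: Δl = 1.5/cos(-4.6°) = 1.505 m; N'_2 = 81·cos(-4.6°) − 14·1.505 = 59.7; c'Δl = 3.61; W sinα = -6.5
Slice 3: Δl = 1.8/cos4.4° = 1.805 m; N'_3 = 97·cos4.4° − 10·1.805 = 78.7; c'Δl = 4.33; W sinα = 7.4
Slice 4: Δl = 1.6/cos13.8° = 1.648 m; N'_4 = 78·cos13.8° − 4·1.648 = 69.2; c'Δl = 3.95; W sinα = 18.6
Slice 5: Δl = 1.3/cos22.1° = 1.403 m; N'_5 = 52·cos22.1° − 17·1.403 = 24.3; c'Δl = 3.37; W sinα = 19.6
Slice 6: Δl = 2.6/cos34.1° = 3.140 m; N'_6 = 52·cos34.1° − 0·3.140 = 43.1; c'Δl = 7.54; W sinα = 29.2
Σc'Δl = 25.7 kN/m; ΣN' = 284.1 kN/m; ΣW sinα = 63.7 kN/m
Resisting = 25.7 + 284.1·tan23.2° = 25.7 + 121.8 = 147.5 kN/m
FS = 147.5 / 63.7 = 2.316

FS = 2.32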